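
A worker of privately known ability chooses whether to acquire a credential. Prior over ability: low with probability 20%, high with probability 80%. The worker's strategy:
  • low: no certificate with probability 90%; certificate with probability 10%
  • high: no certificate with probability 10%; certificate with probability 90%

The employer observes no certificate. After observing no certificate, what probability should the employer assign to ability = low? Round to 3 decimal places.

P(no certificate) = 0.2·0.9 + 0.8·0.1 = 0.26
P(low | no certificate) = (0.2·0.9) / 0.26 = 0.18 / 0.26 = 0.692308

0.692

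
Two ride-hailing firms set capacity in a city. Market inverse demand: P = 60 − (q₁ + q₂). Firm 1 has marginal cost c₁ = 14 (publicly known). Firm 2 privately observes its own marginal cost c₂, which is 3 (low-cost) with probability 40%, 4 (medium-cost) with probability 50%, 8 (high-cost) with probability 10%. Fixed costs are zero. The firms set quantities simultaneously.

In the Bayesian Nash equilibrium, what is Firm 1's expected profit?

Type-c best response for Firm 2: q₂(c) = (60 − c)/2 − q₁/2.
Firm 1 maximizes expected profit; its first-order condition is 60 − 2q₁ − E[q₂] − 14 = 0.
Substituting E[q₂] and solving: E[c₂] = 4, so q₁ = (60 − 2·14 + 4)/3 = 12.
E[P] = 60 − (q₁ + E[q₂]) = 26; Firm 1's expected profit = (E[P] − 14)·q₁ = (26 − 14)·12 = 144.

144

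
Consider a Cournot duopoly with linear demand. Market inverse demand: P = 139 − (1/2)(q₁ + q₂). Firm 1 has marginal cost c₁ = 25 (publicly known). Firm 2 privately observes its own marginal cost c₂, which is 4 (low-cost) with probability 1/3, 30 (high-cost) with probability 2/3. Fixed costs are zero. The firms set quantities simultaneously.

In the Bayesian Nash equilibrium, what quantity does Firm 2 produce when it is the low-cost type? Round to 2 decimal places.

Firm 2 with cost c maximizes (139 − (1/2)(q₁+q₂) − c)·q₂, giving q₂(c) = (139 − c − (1/2)q₁).
E[c₂] = 1/3·4 + 2/3·30 = 21.3333
Firm 1's FOC against E[q₂] yields q₁ = (139 − 2·25 + E[c₂])/(3/2) = (139 − 50 + 21.3333)/(3/2) = 73.5556.
q₂(low-cost) = (139 − 4 − (1/2)·73.5556) = 98.2222.

98.22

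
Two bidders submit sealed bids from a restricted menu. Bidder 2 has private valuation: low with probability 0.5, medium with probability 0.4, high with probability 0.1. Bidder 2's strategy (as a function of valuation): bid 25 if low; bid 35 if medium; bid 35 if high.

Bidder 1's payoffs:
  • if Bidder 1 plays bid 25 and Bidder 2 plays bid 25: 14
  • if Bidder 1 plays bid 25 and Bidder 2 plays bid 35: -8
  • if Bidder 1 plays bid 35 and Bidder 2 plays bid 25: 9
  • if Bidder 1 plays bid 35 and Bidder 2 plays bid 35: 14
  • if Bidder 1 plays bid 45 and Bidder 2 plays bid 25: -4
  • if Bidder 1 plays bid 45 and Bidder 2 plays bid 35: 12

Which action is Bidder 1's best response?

E[bid 25] = 0.5·(14) + 0.4·(-8) + 0.1·(-8) = 3
E[bid 35] = 0.5·(9) + 0.4·(14) + 0.1·(14) = 11.5
E[bid 45] = 0.5·(-4) + 0.4·(12) + 0.1·(12) = 4
Best response: bid 35 (11.5 is the largest).

bid 35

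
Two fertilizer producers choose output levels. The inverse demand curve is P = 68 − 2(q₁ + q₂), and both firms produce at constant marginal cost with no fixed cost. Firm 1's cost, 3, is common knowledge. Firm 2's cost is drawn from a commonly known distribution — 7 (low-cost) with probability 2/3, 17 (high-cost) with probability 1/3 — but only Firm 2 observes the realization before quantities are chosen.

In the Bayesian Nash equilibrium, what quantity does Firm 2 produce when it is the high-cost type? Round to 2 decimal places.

6.72

Firm 2 with cost c maximizes (68 − 2(q₁+q₂) − c)·q₂, giving q₂(c) = (68 − c − 2q₁)/4.
E[c₂] = 2/3·7 + 1/3·17 = 10.3333
Firm 1's FOC against E[q₂] yields q₁ = (68 − 2·3 + E[c₂])/6 = (68 − 6 + 10.3333)/6 = 12.0556.
q₂(high-cost) = (68 − 17 − 2·12.0556)/4 = 6.72222.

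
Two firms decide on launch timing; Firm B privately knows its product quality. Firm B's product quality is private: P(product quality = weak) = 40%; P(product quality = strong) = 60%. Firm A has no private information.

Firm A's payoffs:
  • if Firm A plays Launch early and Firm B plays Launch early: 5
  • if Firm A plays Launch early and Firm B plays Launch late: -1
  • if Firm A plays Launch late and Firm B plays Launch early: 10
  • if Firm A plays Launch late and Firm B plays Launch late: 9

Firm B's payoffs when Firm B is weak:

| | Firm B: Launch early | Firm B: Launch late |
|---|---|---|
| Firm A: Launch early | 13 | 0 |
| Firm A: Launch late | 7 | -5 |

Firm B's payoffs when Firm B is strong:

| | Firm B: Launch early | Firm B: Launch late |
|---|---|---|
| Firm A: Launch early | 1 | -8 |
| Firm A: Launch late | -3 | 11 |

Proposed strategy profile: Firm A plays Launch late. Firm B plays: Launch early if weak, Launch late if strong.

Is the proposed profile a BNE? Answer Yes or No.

Yes

Firm A plays Launch late: E[Launch late] = 0.4·(10) + 0.6·(9) = 9.4; E[Launch early] = 1.4. Best-responding. ✓
Firm B (product quality weak), facing Launch late: Launch early gives 7, Launch late gives -5. Proposed Launch early is best. ✓
Firm B (product quality strong), facing Launch late: Launch early gives -3, Launch late gives 11. Proposed Launch late is best. ✓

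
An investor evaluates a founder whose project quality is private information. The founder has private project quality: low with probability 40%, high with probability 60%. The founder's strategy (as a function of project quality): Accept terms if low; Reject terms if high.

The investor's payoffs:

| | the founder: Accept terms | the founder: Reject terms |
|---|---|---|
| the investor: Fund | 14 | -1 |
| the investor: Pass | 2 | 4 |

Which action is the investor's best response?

Fund

E[Fund] = 0.4·(14) + 0.6·(-1) = 5
E[Pass] = 0.4·(2) + 0.6·(4) = 3.2
Best response: Fund (5 is the largest).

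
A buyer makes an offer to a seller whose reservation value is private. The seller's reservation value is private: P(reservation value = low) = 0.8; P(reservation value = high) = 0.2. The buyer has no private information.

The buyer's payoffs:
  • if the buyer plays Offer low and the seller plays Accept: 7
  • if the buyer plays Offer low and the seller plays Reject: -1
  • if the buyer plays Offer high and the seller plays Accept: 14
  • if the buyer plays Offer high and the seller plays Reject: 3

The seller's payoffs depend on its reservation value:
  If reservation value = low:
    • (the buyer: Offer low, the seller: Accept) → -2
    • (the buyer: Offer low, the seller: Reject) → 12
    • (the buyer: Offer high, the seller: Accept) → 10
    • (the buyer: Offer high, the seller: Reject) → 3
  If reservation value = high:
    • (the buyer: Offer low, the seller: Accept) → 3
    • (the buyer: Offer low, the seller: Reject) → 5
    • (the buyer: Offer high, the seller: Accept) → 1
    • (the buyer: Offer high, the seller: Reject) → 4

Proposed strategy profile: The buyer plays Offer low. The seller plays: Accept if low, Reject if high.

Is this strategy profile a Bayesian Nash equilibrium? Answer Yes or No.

No

The buyer plays Offer low: E[Offer low] = 0.8·(7) + 0.2·(-1) = 5.4; E[Offer high] = 11.8. Not best-responding. ✗
The seller (reservation value low), facing Offer low: Accept gives -2, Reject gives 12. Proposed Accept is not best — profitable deviation exists. ✗
The seller (reservation value high), facing Offer low: Accept gives 3, Reject gives 5. Proposed Reject is best. ✓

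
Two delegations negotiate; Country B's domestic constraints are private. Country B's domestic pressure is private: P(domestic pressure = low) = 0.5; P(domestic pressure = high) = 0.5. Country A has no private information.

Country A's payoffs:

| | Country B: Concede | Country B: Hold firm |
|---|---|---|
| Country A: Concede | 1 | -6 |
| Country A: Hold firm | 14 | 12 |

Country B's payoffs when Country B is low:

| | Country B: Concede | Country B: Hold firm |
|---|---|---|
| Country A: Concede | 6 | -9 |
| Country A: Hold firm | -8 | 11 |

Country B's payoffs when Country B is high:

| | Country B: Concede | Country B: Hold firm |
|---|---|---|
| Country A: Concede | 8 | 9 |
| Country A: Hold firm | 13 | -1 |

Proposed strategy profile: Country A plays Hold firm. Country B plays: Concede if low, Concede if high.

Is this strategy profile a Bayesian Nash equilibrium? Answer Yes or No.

No

A profile is a BNE iff every type of every player is best-responding given beliefs about the other side.
Country A plays Hold firm: E[Hold firm] = 0.5·(14) + 0.5·(14) = 14; E[Concede] = 1. Best-responding. ✓
Country B (domestic pressure low), facing Hold firm: Concede gives -8, Hold firm gives 11. Proposed Concede is not best — profitable deviation exists. ✗
Country B (domestic pressure high), facing Hold firm: Concede gives 13, Hold firm gives -1. Proposed Concede is best. ✓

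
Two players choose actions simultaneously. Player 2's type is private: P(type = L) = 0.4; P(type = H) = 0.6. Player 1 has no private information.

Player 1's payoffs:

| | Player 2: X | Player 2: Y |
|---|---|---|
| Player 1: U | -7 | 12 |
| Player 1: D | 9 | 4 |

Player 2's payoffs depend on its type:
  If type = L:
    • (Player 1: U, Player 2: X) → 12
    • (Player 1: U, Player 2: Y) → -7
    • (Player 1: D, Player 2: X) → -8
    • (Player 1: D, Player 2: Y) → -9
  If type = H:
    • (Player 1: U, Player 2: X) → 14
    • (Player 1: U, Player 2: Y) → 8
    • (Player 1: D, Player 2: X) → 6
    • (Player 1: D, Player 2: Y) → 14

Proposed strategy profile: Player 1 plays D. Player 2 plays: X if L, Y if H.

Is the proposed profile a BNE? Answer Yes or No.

Yes

Player 1 plays D: E[D] = 0.4·(9) + 0.6·(4) = 6; E[U] = 4.4. Best-responding. ✓
Player 2 (type L), facing D: X gives -8, Y gives -9. Proposed X is best. ✓
Player 2 (type H), facing D: X gives 6, Y gives 14. Proposed Y is best. ✓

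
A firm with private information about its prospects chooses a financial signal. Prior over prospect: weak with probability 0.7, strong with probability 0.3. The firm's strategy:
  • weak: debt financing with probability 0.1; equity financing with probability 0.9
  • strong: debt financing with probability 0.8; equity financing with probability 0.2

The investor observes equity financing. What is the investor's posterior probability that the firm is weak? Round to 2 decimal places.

0.91

P(equity financing) = 0.7·0.9 + 0.3·0.2 = 0.69
P(weak | equity financing) = (0.7·0.9) / 0.69 = 0.63 / 0.69 = 0.913043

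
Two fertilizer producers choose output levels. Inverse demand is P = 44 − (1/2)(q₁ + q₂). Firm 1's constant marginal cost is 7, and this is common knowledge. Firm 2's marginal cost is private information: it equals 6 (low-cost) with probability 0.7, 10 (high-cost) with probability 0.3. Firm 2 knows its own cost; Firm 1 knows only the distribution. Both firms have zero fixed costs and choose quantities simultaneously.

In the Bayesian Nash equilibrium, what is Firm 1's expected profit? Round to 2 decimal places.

307.52

Firm 2 with cost c maximizes (44 − (1/2)(q₁+q₂) − c)·q₂, giving q₂(c) = (44 − c − (1/2)q₁).
E[c₂] = 0.7·6 + 0.3·10 = 7.2
Firm 1's FOC against E[q₂] yields q₁ = (44 − 2·7 + E[c₂])/(3/2) = (44 − 14 + 7.2)/(3/2) = 24.8.
E[P] = 44 − (1/2)·(q₁ + E[q₂]) = 19.4; Firm 1's expected profit = (E[P] − 7)·q₁ = (19.4 − 7)·24.8 = 307.52.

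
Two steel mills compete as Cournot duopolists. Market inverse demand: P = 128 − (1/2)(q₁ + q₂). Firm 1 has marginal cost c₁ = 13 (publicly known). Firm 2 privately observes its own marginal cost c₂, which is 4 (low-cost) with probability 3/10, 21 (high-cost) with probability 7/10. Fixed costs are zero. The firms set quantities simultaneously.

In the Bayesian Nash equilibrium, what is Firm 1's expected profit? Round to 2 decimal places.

3088.98

Type-c best response for Firm 2: q₂(c) = (128 − c) − q₁/2.
Firm 1 maximizes expected profit; its first-order condition is 128 − q₁ − (1/2)E[q₂] − 13 = 0.
Substituting E[q₂] and solving: E[c₂] = 15.9, so q₁ = (128 − 2·13 + 15.9)/(3/2) = 78.6.
E[P] = 128 − (1/2)·(q₁ + E[q₂]) = 52.3; Firm 1's expected profit = (E[P] − 13)·q₁ = (52.3 − 13)·78.6 = 3088.98.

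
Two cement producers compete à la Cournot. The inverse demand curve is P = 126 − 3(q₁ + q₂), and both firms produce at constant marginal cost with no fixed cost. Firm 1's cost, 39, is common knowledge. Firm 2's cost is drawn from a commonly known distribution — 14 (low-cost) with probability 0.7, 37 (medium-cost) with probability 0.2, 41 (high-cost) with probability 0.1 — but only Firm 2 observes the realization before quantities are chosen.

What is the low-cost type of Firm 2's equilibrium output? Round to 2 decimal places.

14.82

Firm 2 with cost c maximizes (126 − 3(q₁+q₂) − c)·q₂, giving q₂(c) = (126 − c − 3q₁)/6.
E[c₂] = 0.7·14 + 0.2·37 + 0.1·41 = 21.3
Firm 1's FOC against E[q₂] yields q₁ = (126 − 2·39 + E[c₂])/9 = (126 − 78 + 21.3)/9 = 7.7.
q₂(low-cost) = (126 − 14 − 3·7.7)/6 = 14.8167.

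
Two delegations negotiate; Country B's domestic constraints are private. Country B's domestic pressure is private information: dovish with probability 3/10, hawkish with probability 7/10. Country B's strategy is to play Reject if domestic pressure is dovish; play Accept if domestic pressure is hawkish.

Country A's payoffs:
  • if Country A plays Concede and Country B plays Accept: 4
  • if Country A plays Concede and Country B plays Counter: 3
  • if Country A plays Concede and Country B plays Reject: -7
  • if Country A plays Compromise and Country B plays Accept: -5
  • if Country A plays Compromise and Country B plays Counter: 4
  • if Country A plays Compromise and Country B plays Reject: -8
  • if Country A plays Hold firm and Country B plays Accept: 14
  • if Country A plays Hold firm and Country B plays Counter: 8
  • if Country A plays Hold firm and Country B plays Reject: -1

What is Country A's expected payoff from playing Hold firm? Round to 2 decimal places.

Take the expectation over Country B's domestic pressure, weighting each type's action by its prior probability.
E[Hold firm] = 3/10·(-1) + 7/10·14 = (-3/10) + 49/5 = 19/2

9.50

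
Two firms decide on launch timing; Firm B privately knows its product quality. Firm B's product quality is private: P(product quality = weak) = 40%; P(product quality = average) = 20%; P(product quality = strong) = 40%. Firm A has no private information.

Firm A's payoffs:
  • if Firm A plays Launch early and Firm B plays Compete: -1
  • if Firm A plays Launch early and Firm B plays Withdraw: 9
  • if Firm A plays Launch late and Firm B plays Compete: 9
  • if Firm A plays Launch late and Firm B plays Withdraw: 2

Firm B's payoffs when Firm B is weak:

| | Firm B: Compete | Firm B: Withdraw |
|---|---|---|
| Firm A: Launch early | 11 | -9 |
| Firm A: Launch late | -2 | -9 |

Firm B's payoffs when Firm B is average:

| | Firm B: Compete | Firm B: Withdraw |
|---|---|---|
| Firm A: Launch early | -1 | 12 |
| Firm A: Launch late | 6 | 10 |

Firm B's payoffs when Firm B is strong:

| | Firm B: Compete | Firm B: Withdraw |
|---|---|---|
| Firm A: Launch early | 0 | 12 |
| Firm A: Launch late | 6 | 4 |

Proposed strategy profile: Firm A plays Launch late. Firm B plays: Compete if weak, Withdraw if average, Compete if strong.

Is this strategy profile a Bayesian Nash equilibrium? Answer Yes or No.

Yes

Firm A plays Launch late: E[Launch late] = 0.4·(9) + 0.2·(2) + 0.4·(9) = 7.6; E[Launch early] = 1. Best-responding. ✓
Firm B (product quality weak), facing Launch late: Compete gives -2, Withdraw gives -9. Proposed Compete is best. ✓
Firm B (product quality average), facing Launch late: Compete gives 6, Withdraw gives 10. Proposed Withdraw is best. ✓
Firm B (product quality strong), facing Launch late: Compete gives 6, Withdraw gives 4. Proposed Compete is best. ✓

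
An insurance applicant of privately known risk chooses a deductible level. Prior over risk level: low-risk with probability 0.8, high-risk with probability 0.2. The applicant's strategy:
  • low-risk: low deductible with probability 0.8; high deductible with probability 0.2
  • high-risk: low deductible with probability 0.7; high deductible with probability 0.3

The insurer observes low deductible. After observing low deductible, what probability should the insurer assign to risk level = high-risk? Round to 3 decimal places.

P(low deductible) = 0.8·0.8 + 0.2·0.7 = 0.78
P(high-risk | low deductible) = (0.2·0.7) / 0.78 = 0.14 / 0.78 = 0.179487

0.179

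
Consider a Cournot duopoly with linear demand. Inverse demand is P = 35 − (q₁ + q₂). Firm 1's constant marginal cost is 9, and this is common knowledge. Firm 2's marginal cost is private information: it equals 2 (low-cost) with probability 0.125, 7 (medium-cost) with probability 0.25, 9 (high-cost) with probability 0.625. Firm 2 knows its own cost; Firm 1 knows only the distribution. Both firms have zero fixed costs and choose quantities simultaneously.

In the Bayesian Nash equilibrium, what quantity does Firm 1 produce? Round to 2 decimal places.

Firm 2 with cost c maximizes (35 − (q₁+q₂) − c)·q₂, giving q₂(c) = (35 − c − q₁)/2.
E[c₂] = 0.125·2 + 0.25·7 + 0.625·9 = 7.625
Firm 1's FOC against E[q₂] yields q₁ = (35 − 2·9 + E[c₂])/3 = (35 − 18 + 7.625)/3 = 8.20833.

8.21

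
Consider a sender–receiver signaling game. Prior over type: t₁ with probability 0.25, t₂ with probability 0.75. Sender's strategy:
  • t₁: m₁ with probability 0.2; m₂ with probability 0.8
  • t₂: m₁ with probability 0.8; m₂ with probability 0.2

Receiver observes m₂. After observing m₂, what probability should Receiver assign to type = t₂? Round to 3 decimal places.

Apply Bayes' rule using the sender's strategy as the likelihood.
P(m₂) = 0.25·0.8 + 0.75·0.2 = 0.35
P(t₂ | m₂) = (0.75·0.2) / 0.35 = 0.15 / 0.35 = 0.428571

0.429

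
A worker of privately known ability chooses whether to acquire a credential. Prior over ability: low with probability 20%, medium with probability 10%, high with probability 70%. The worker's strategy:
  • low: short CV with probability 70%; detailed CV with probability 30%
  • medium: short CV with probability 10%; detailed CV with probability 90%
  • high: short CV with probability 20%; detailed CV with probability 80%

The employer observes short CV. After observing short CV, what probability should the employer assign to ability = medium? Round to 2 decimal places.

0.03

P(short CV) = 0.2·0.7 + 0.1·0.1 + 0.7·0.2 = 0.29
P(medium | short CV) = (0.1·0.1) / 0.29 = 0.01 / 0.29 = 0.0344828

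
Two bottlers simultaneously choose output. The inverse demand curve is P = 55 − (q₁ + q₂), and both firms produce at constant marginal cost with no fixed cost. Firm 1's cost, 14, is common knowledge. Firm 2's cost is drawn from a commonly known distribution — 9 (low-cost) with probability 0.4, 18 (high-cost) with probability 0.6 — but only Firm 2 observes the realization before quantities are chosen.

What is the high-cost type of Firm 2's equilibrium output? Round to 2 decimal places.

11.60

Each type of Firm 2 best-responds to q₁; Firm 1 best-responds to the expected q₂ over Firm 2's types.
Firm 2 with cost c maximizes (55 − (q₁+q₂) − c)·q₂, giving q₂(c) = (55 − c − q₁)/2.
E[c₂] = 0.4·9 + 0.6·18 = 14.4
Firm 1's FOC against E[q₂] yields q₁ = (55 − 2·14 + E[c₂])/3 = (55 − 28 + 14.4)/3 = 13.8.
q₂(high-cost) = (55 − 18 − 13.8)/2 = 11.6.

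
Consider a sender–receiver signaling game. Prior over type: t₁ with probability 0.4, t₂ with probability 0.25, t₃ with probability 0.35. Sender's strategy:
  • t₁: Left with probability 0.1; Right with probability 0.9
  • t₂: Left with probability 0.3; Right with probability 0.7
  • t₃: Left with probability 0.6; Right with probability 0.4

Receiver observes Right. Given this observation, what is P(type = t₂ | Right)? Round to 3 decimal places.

P(Right) = 0.4·0.9 + 0.25·0.7 + 0.35·0.4 = 0.675
P(t₂ | Right) = (0.25·0.7) / 0.675 = 0.175 / 0.675 = 0.259259

0.259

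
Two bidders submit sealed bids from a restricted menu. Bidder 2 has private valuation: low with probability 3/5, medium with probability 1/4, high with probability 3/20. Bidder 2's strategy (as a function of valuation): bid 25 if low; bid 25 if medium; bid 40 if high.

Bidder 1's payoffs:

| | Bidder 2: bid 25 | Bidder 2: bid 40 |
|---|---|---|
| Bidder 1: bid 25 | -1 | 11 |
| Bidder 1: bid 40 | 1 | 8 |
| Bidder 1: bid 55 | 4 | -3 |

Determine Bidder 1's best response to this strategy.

E[bid 25] = 3/5·(-1) + 1/4·(-1) + 3/20·(11) = 4/5
E[bid 40] = 3/5·(1) + 1/4·(1) + 3/20·(8) = 41/20
E[bid 55] = 3/5·(4) + 1/4·(4) + 3/20·(-3) = 59/20
Best response: bid 55 (59/20 is the largest).

bid 55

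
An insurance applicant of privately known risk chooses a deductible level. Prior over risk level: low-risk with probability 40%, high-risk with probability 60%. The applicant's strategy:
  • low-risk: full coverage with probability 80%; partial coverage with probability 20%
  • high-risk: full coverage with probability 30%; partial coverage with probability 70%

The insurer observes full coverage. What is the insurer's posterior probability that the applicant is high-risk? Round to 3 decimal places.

P(full coverage) = 0.4·0.8 + 0.6·0.3 = 0.5
P(high-risk | full coverage) = (0.6·0.3) / 0.5 = 0.18 / 0.5 = 0.36

0.360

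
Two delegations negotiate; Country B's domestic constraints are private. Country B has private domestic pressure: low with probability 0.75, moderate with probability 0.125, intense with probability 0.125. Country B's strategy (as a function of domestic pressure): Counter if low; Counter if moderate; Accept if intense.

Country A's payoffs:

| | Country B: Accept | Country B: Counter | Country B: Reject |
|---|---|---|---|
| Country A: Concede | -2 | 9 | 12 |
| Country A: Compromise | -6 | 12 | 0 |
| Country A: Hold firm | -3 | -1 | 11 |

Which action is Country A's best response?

Compromise

E[Concede] = 0.75·(9) + 0.125·(9) + 0.125·(-2) = 7.625
E[Compromise] = 0.75·(12) + 0.125·(12) + 0.125·(-6) = 9.75
E[Hold firm] = 0.75·(-1) + 0.125·(-1) + 0.125·(-3) = -1.25
Best response: Compromise (9.75 is the largest).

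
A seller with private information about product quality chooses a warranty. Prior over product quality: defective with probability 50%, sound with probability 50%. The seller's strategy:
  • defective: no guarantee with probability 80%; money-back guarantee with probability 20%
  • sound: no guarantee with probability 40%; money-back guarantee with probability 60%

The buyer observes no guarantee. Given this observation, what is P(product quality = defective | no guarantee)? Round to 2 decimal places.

0.67

P(no guarantee) = 0.5·0.8 + 0.5·0.4 = 0.6
P(defective | no guarantee) = (0.5·0.8) / 0.6 = 0.4 / 0.6 = 0.666667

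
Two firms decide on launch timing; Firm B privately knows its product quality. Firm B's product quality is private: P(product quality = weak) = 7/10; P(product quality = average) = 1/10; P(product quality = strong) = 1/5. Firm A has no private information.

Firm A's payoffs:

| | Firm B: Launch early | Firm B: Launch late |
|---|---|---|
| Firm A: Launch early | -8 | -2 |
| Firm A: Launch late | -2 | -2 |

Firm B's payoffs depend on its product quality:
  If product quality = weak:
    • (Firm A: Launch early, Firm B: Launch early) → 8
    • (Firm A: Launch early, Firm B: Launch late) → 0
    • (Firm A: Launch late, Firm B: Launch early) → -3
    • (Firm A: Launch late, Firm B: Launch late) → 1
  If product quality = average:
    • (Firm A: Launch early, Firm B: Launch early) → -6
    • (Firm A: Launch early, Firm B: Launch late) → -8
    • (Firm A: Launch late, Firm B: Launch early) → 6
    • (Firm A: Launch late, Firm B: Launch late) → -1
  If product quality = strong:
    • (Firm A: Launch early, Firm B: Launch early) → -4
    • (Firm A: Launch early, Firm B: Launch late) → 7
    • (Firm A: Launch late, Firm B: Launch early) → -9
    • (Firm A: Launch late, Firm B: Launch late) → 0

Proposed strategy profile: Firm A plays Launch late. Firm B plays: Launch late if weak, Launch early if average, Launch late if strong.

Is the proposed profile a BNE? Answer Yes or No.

A profile is a BNE iff every type of every player is best-responding given beliefs about the other side.
Firm A plays Launch late: E[Launch late] = 7/10·(-2) + 1/10·(-2) + 1/5·(-2) = -2; E[Launch early] = -13/5. Best-responding. ✓
Firm B (product quality weak), facing Launch late: Launch early gives -3, Launch late gives 1. Proposed Launch late is best. ✓
Firm B (product quality average), facing Launch late: Launch early gives 6, Launch late gives -1. Proposed Launch early is best. ✓
Firm B (product quality strong), facing Launch late: Launch early gives -9, Launch late gives 0. Proposed Launch late is best. ✓

Yes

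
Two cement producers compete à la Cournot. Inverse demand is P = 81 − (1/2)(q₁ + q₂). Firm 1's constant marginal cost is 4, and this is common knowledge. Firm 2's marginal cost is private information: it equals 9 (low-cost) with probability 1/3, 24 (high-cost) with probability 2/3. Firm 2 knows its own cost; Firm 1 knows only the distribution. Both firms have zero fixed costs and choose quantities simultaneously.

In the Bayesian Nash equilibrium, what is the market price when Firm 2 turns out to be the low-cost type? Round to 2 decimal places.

Type-c best response for Firm 2: q₂(c) = (81 − c) − q₁/2.
Firm 1 maximizes expected profit; its first-order condition is 81 − q₁ − (1/2)E[q₂] − 4 = 0.
Substituting E[q₂] and solving: E[c₂] = 19, so q₁ = (81 − 2·4 + 19)/(3/2) = 61.3333.
q₂(low-cost) = 41.3333, so P = 81 − (1/2)·(61.3333 + 41.3333) = 29.6667.

29.67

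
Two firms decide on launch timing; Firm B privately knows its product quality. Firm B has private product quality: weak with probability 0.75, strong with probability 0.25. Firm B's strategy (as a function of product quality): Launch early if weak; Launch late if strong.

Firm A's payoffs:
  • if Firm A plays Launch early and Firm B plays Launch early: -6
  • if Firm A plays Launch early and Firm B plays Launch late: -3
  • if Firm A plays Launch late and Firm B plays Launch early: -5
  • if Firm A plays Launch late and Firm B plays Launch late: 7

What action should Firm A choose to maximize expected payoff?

Launch late

Compute Firm A's expected payoff for each action, taking the expectation over Firm B's type.
E[Launch early] = 0.75·(-6) + 0.25·(-3) = -5.25
E[Launch late] = 0.75·(-5) + 0.25·(7) = -2
Best response: Launch late (-2 is the largest).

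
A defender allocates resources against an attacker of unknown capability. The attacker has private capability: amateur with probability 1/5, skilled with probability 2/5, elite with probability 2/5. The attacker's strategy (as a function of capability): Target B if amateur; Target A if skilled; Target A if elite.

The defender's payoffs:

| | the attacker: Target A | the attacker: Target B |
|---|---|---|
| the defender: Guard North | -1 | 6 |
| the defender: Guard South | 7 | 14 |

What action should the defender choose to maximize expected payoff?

E[Guard North] = 1/5·(6) + 2/5·(-1) + 2/5·(-1) = 2/5
E[Guard South] = 1/5·(14) + 2/5·(7) + 2/5·(7) = 42/5
Best response: Guard South (42/5 is the largest).

Guard South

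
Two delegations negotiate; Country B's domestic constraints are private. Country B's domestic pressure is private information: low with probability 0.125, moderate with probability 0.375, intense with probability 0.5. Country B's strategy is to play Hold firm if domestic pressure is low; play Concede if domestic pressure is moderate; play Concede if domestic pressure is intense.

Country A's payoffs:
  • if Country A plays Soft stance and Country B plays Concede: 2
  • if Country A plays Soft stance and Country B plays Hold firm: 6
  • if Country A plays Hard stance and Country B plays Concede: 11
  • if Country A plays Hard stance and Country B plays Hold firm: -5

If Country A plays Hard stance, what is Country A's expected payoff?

9

E[Hard stance] = 0.125·(-5) + 0.375·11 + 0.5·11 = (-0.625) + 4.125 + 5.5 = 9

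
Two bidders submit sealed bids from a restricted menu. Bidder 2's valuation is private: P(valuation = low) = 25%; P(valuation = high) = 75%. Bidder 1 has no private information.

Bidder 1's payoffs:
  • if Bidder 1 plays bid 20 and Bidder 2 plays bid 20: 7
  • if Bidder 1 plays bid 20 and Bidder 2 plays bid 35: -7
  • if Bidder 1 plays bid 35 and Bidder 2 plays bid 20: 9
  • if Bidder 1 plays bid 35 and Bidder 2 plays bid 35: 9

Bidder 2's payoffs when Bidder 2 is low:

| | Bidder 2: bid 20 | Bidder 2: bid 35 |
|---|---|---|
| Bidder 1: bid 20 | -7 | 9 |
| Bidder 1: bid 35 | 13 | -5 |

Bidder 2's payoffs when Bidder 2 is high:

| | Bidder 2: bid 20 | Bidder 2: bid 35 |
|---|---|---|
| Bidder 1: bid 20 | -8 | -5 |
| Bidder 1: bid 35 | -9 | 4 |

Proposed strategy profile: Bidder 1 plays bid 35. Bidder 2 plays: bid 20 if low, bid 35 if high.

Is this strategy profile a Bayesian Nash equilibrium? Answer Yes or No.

Bidder 1 plays bid 35: E[bid 35] = 0.25·(9) + 0.75·(9) = 9; E[bid 20] = -3.5. Best-responding. ✓
Bidder 2 (valuation low), facing bid 35: bid 20 gives 13, bid 35 gives -5. Proposed bid 20 is best. ✓
Bidder 2 (valuation high), facing bid 35: bid 20 gives -9, bid 35 gives 4. Proposed bid 35 is best. ✓

Yes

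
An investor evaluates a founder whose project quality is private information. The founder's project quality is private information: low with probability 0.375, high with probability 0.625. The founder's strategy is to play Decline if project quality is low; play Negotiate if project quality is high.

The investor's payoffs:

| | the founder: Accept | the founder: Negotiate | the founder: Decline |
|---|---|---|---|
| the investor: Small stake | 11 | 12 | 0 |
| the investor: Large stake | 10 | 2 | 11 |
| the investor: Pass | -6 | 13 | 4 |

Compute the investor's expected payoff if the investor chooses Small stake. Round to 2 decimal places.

E[Small stake] = 0.375·0 + 0.625·12 = 0 + 7.5 = 7.5

7.50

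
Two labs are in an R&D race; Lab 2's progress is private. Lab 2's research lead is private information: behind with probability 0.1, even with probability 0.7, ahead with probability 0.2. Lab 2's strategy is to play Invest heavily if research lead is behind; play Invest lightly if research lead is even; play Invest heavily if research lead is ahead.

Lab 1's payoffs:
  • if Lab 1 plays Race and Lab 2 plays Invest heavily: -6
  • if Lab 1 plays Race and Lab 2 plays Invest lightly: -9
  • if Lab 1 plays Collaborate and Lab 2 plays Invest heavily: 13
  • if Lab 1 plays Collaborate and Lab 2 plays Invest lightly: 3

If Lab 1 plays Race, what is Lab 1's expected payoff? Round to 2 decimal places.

Take the expectation over Lab 2's research lead, weighting each type's action by its prior probability.
E[Race] = 0.1·(-6) + 0.7·(-9) + 0.2·(-6) = (-0.6) + (-6.3) + (-1.2) = -8.1

-8.10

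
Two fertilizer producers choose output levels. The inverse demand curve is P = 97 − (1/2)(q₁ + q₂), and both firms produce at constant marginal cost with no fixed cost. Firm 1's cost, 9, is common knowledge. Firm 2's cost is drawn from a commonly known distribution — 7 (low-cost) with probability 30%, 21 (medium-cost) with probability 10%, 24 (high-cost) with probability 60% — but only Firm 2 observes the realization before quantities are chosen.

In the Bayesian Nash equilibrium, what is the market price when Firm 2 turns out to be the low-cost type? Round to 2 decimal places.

35.73

Firm 2 with cost c maximizes (97 − (1/2)(q₁+q₂) − c)·q₂, giving q₂(c) = (97 − c − (1/2)q₁).
E[c₂] = 0.3·7 + 0.1·21 + 0.6·24 = 18.6
Firm 1's FOC against E[q₂] yields q₁ = (97 − 2·9 + E[c₂])/(3/2) = (97 − 18 + 18.6)/(3/2) = 65.0667.
q₂(low-cost) = 57.4667, so P = 97 − (1/2)·(65.0667 + 57.4667) = 35.7333.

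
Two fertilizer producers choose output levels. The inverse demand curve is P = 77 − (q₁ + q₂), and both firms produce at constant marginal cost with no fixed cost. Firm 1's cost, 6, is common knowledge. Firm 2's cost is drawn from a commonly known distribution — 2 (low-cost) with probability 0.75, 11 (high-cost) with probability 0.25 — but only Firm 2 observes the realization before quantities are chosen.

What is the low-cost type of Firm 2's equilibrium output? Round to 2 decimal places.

25.96

Type-c best response for Firm 2: q₂(c) = (77 − c)/2 − q₁/2.
Firm 1 maximizes expected profit; its first-order condition is 77 − 2q₁ − E[q₂] − 6 = 0.
Substituting E[q₂] and solving: E[c₂] = 4.25, so q₁ = (77 − 2·6 + 4.25)/3 = 23.0833.
q₂(low-cost) = (77 − 2 − 23.0833)/2 = 25.9583.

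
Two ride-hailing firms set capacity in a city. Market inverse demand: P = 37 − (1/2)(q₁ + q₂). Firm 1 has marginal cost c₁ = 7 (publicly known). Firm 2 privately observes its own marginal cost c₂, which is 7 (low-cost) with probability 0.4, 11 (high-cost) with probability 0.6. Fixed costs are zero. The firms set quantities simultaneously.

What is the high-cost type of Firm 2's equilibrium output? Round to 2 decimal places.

Type-c best response for Firm 2: q₂(c) = (37 − c) − q₁/2.
Firm 1 maximizes expected profit; its first-order condition is 37 − q₁ − (1/2)E[q₂] − 7 = 0.
Substituting E[q₂] and solving: E[c₂] = 9.4, so q₁ = (37 − 2·7 + 9.4)/(3/2) = 21.6.
q₂(high-cost) = (37 − 11 − (1/2)·21.6) = 15.2.

15.20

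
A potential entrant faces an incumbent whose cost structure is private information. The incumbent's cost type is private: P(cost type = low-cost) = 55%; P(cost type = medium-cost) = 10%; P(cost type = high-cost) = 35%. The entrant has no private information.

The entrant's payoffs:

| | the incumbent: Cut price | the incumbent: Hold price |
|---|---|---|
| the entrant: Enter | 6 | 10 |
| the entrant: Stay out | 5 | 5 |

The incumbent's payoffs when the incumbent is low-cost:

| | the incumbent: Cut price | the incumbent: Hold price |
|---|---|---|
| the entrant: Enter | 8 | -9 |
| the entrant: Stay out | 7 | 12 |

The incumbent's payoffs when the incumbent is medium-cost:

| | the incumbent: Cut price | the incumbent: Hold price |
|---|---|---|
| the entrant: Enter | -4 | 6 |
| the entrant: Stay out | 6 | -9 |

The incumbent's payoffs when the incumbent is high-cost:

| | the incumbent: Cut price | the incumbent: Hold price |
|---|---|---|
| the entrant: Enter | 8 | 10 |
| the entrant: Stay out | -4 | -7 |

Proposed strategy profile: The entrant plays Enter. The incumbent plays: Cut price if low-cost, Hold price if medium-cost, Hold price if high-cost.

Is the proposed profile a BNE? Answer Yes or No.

Yes

The entrant plays Enter: E[Enter] = 0.55·(6) + 0.1·(10) + 0.35·(10) = 7.8; E[Stay out] = 5. Best-responding. ✓
The incumbent (cost type low-cost), facing Enter: Cut price gives 8, Hold price gives -9. Proposed Cut price is best. ✓
The incumbent (cost type medium-cost), facing Enter: Cut price gives -4, Hold price gives 6. Proposed Hold price is best. ✓
The incumbent (cost type high-cost), facing Enter: Cut price gives 8, Hold price gives 10. Proposed Hold price is best. ✓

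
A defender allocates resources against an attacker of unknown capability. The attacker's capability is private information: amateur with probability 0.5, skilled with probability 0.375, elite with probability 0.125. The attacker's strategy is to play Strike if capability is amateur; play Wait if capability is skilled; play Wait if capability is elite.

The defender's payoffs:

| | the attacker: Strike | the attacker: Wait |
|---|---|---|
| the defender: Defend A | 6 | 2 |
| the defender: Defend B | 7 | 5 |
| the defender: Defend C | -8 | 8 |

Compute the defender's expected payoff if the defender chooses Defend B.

6

E[Defend B] = 0.5·7 + 0.375·5 + 0.125·5 = 3.5 + 1.875 + 0.625 = 6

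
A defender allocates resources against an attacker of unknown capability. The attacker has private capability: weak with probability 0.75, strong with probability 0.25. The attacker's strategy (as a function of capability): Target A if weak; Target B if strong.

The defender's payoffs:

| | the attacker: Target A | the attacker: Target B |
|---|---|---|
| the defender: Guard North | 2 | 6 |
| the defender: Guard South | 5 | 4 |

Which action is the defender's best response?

Guard South

Compute the defender's expected payoff for each action, taking the expectation over the attacker's type.
E[Guard North] = 0.75·(2) + 0.25·(6) = 3
E[Guard South] = 0.75·(5) + 0.25·(4) = 4.75
Best response: Guard South (4.75 is the largest).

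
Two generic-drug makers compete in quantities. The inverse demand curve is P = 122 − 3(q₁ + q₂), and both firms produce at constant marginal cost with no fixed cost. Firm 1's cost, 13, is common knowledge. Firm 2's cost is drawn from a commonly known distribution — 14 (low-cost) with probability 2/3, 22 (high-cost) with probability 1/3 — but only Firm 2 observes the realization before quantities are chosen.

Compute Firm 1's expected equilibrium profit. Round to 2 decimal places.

470.14

Type-c best response for Firm 2: q₂(c) = (122 − c)/6 − q₁/2.
Firm 1 maximizes expected profit; its first-order condition is 122 − 6q₁ − 3E[q₂] − 13 = 0.
Substituting E[q₂] and solving: E[c₂] = 16.6667, so q₁ = (122 − 2·13 + 16.6667)/9 = 12.5185.
E[P] = 122 − 3·(q₁ + E[q₂]) = 50.5556; Firm 1's expected profit = (E[P] − 13)·q₁ = (50.5556 − 13)·12.5185 = 470.14.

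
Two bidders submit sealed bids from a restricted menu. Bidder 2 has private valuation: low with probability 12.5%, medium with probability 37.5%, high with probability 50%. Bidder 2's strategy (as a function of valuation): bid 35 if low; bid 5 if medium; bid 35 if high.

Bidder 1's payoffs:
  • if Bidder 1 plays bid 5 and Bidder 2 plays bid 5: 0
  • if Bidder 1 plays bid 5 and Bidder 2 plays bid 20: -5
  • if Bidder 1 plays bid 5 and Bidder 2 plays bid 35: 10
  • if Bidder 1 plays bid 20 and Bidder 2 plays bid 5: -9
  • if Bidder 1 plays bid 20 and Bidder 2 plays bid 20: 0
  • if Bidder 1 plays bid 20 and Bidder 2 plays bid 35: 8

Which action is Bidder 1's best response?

bid 5

Compute Bidder 1's expected payoff for each action, taking the expectation over Bidder 2's type.
E[bid 5] = 0.125·(10) + 0.375·(0) + 0.5·(10) = 6.25
E[bid 20] = 0.125·(8) + 0.375·(-9) + 0.5·(8) = 1.625
Best response: bid 5 (6.25 is the largest).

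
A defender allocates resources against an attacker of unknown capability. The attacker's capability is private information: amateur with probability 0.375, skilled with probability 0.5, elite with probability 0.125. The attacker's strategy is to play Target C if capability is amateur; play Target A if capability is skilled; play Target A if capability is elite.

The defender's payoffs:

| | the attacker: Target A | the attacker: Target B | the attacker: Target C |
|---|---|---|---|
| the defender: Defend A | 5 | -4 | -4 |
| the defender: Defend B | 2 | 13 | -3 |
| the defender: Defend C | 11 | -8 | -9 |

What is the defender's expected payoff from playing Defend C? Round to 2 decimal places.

E[Defend C] = 0.375·(-9) + 0.5·11 + 0.125·11 = (-3.375) + 5.5 + 1.375 = 3.5

3.50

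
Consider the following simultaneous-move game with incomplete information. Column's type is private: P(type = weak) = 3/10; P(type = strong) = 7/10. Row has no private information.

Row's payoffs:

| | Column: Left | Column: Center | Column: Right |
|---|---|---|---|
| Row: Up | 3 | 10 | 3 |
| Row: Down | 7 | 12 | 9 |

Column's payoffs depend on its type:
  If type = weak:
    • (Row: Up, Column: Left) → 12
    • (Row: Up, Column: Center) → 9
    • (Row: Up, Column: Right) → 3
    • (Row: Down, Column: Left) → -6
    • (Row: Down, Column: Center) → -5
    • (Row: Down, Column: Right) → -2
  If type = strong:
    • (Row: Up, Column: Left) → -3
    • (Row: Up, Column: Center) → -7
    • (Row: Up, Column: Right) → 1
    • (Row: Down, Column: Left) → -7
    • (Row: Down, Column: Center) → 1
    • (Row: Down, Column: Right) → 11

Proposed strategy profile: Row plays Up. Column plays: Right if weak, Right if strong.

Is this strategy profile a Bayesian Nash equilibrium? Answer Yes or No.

A profile is a BNE iff every type of every player is best-responding given beliefs about the other side.
Row plays Up: E[Up] = 3/10·(3) + 7/10·(3) = 3; E[Down] = 9. Not best-responding. ✗
Column (type weak), facing Up: Left gives 12, Center gives 9, Right gives 3. Proposed Right is not best — profitable deviation exists. ✗
Column (type strong), facing Up: Left gives -3, Center gives -7, Right gives 1. Proposed Right is best. ✓

No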